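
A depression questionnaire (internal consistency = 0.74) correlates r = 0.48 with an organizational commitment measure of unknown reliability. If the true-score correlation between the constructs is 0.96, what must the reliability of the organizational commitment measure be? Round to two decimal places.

0.34

r_true = r_obs / √(r_xx · r_yy) ⇒ 0.96 = 0.48 / √(0.74 · r_yy).
√(0.74 · r_yy) = 0.48 / 0.96 = 0.5000; 0.74 · r_yy = 0.2500; r_yy = 0.2500 / 0.74 ≈ 0.34.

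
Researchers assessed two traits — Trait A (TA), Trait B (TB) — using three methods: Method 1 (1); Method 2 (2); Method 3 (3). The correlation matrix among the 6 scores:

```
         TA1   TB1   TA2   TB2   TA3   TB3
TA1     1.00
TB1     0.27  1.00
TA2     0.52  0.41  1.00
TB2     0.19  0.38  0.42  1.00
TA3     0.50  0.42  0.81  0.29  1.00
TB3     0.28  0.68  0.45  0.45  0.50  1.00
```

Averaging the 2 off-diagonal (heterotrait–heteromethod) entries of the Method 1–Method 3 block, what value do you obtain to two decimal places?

0.35

HTHM values (method 1 × method 3): 0.28, 0.42; mean = 0.70/2 = 0.35.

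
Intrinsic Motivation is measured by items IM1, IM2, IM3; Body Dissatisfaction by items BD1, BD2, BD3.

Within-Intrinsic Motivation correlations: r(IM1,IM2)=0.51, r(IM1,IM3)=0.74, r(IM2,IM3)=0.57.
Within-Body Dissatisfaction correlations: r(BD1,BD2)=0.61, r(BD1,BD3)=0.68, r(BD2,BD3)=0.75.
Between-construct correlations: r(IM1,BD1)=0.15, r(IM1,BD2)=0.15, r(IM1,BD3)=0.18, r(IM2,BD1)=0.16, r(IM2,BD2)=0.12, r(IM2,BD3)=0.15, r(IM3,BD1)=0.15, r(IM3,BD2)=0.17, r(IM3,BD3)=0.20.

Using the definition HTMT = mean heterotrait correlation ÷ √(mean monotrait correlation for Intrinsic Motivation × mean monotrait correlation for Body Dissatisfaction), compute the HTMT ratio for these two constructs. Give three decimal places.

Mean heterotrait r = 1.43/9 = 0.1589.
Mean within-IM = 1.82/3 = 0.6067; mean within-BD = 2.04/3 = 0.6800.
Geometric mean = √(0.6067 × 0.6800) = 0.6423.
HTMT = 0.1589 / 0.6423 = 0.247.

0.247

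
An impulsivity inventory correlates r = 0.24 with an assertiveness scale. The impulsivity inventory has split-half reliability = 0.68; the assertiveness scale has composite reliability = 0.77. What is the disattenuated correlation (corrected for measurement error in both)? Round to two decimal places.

0.33

r_true = r_obs / √(r_xx · r_yy) = 0.24 / √(0.68 × 0.77) = 0.24 / √0.5236 = 0.24 / 0.7236 ≈ 0.33.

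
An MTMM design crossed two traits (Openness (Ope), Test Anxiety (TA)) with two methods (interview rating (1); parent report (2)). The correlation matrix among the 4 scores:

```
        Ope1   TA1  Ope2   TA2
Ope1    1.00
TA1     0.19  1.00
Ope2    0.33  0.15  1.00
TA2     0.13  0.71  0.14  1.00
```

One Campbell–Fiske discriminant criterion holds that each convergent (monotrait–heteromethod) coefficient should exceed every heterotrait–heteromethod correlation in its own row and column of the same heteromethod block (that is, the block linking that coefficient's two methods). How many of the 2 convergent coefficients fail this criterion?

0

Each convergent coefficient versus the relevant comparison correlations:
Ope (methods 1·2): 0.33 vs {0.13, 0.15} → pass.
TA (methods 1·2): 0.71 vs {0.15, 0.13} → pass.
0 of 2 fail.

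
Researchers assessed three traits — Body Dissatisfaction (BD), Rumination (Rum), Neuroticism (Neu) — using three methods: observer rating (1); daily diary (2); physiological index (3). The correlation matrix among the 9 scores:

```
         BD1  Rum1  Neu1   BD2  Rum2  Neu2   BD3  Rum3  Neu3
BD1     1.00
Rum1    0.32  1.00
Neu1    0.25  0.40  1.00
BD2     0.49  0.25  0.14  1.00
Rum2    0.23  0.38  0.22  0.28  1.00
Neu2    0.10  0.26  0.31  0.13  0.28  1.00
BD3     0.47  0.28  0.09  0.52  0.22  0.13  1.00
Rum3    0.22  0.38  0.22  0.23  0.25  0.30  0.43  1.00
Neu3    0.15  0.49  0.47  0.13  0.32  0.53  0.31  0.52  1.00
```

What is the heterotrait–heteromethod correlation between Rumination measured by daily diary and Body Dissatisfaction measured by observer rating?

Different traits and methods: r(Rum2, BD1) = 0.23.

0.23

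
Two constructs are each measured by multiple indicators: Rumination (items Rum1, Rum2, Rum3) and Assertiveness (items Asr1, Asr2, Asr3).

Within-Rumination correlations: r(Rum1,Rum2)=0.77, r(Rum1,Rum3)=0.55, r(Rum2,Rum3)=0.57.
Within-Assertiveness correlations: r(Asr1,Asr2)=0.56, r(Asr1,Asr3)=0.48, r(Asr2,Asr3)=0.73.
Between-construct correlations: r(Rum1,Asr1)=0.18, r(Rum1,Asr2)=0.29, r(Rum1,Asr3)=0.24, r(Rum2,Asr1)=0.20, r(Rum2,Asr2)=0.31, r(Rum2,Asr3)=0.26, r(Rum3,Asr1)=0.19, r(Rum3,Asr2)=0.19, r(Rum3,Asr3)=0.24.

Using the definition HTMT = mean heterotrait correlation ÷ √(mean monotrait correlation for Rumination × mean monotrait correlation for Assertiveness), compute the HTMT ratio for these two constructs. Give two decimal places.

0.38

Mean heterotrait r = 2.10/9 = 0.2333.
Mean within-Rum = 1.89/3 = 0.6300; mean within-Asr = 1.77/3 = 0.5900.
Geometric mean = √(0.6300 × 0.5900) = 0.6097.
HTMT = 0.2333 / 0.6097 = 0.38.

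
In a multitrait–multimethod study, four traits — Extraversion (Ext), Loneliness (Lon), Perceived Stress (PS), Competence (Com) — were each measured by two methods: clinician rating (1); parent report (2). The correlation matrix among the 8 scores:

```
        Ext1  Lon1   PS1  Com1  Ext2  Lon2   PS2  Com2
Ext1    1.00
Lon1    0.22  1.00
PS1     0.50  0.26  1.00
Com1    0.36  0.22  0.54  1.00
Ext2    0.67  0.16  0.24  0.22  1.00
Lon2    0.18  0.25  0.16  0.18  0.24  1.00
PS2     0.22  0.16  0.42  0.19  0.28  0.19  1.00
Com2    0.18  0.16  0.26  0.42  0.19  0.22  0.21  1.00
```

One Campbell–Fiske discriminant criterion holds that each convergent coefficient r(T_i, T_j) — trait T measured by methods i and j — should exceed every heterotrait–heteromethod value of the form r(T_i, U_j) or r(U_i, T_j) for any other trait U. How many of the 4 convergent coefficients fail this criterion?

0

Each convergent coefficient versus the relevant comparison correlations:
Ext (methods 1·2): 0.67 vs {0.18, 0.16, 0.22, 0.24, 0.18, 0.22} → pass.
Lon (methods 1·2): 0.25 vs {0.16, 0.18, 0.16, 0.16, 0.16, 0.18} → pass.
PS (methods 1·2): 0.42 vs {0.24, 0.22, 0.16, 0.16, 0.26, 0.19} → pass.
Com (methods 1·2): 0.42 vs {0.22, 0.18, 0.18, 0.16, 0.19, 0.26} → pass.
0 of 4 fail.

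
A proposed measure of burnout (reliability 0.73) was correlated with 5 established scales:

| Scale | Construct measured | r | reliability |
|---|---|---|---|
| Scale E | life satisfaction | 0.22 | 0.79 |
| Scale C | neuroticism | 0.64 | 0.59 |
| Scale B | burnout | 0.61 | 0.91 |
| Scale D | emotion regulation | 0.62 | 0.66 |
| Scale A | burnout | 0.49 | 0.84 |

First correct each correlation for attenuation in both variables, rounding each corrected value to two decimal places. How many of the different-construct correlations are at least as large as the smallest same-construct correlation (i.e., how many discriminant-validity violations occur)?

Disattenuated r (r / √(r_scale · r_new)):
  Scale E (disc): 0.22 / √(0.79·0.73) = 0.29
  Scale C (disc): 0.64 / √(0.59·0.73) = 0.98
  Scale B (conv): 0.61 / √(0.91·0.73) = 0.75
  Scale D (disc): 0.62 / √(0.66·0.73) = 0.89
  Scale A (conv): 0.49 / √(0.84·0.73) = 0.63
Smallest convergent = 0.63. Discriminant values: 0.29, 0.98, 0.89; count ≥ 0.63 → 2.

2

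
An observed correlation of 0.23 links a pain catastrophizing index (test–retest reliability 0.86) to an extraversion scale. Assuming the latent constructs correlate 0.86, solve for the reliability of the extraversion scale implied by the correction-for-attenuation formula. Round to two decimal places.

0.08

r_true = r_obs / √(r_xx · r_yy) ⇒ 0.86 = 0.23 / √(0.86 · r_yy).
√(0.86 · r_yy) = 0.23 / 0.86 = 0.2674; 0.86 · r_yy = 0.0715; r_yy = 0.0715 / 0.86 ≈ 0.08.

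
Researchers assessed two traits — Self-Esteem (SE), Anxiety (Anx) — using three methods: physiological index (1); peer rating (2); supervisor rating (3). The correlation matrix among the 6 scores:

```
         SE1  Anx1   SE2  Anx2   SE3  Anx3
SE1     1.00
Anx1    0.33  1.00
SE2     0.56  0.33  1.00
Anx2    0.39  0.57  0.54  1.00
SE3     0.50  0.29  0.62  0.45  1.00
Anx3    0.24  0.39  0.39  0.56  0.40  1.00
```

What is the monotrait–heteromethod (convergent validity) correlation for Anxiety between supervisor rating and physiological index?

0.39

Same trait (Anx), different methods: r(Anx3, Anx1) = 0.39.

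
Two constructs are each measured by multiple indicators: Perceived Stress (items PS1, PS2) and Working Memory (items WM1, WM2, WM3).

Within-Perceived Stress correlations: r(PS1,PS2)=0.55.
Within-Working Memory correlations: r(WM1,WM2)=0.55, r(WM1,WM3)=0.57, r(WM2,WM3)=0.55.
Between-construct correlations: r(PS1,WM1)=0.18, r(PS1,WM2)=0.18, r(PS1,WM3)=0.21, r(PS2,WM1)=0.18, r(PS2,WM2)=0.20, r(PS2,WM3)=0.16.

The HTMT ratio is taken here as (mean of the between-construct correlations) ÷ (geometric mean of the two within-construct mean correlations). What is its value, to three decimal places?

Mean between = 1.11/6 = 0.1850.
Mean within-PS = 0.55/1 = 0.5500; mean within-WM = 1.67/3 = 0.5567.
Geometric mean = √(0.5500 × 0.5567) = 0.5533.
HTMT = 0.1850 / 0.5533 = 0.334.

0.334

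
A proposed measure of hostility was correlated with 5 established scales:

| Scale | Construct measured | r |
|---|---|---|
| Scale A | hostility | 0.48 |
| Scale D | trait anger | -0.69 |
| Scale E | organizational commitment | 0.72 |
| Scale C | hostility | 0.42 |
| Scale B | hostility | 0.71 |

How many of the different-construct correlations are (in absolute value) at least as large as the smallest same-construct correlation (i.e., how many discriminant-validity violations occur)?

Convergent (same construct = hostility): Scale A, Scale C, Scale B.
Smallest convergent = 0.42. Discriminant |r|: 0.69, 0.72; count ≥ 0.42 → 2.

2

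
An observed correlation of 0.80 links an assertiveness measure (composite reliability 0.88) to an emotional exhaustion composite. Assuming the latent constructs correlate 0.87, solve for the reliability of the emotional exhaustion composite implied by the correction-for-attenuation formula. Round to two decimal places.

r_true = r_obs / √(r_xx · r_yy) ⇒ 0.87 = 0.80 / √(0.88 · r_yy).
√(0.88 · r_yy) = 0.80 / 0.87 = 0.9195; 0.88 · r_yy = 0.8455; r_yy = 0.8455 / 0.88 ≈ 0.96.

0.96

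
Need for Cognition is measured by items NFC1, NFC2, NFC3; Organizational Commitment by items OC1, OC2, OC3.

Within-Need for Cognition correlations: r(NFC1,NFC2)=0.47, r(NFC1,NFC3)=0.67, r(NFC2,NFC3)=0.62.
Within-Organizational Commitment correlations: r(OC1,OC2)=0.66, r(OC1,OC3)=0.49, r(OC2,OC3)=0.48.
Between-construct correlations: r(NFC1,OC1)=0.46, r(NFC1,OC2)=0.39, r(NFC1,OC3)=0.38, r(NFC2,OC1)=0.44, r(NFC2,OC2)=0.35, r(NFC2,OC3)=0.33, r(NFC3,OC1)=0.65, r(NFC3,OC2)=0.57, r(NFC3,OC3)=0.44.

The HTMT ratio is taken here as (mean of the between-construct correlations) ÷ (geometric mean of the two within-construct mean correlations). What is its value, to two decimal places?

0.79

Mean between = 4.01/9 = 0.4456.
Mean within-NFC = 1.76/3 = 0.5867; mean within-OC = 1.63/3 = 0.5433.
Geometric mean = √(0.5867 × 0.5433) = 0.5646.
HTMT = 0.4456 / 0.5646 = 0.79.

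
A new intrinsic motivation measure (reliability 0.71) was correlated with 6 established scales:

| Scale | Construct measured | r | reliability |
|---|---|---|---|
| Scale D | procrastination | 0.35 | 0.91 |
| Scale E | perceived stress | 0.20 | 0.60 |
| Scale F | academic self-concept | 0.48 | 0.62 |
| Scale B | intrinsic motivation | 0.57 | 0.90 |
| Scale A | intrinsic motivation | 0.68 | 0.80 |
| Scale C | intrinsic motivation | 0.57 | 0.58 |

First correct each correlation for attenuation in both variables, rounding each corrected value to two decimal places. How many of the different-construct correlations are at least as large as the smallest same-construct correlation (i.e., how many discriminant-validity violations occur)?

Disattenuated r (r / √(r_scale · r_new)):
  Scale D (disc): 0.35 / √(0.91·0.71) = 0.44
  Scale E (disc): 0.20 / √(0.60·0.71) = 0.31
  Scale F (disc): 0.48 / √(0.62·0.71) = 0.72
  Scale B (conv): 0.57 / √(0.90·0.71) = 0.71
  Scale A (conv): 0.68 / √(0.80·0.71) = 0.90
  Scale C (conv): 0.57 / √(0.58·0.71) = 0.89
Smallest convergent = 0.71. Discriminant values: 0.44, 0.31, 0.72; count ≥ 0.71 → 1.

1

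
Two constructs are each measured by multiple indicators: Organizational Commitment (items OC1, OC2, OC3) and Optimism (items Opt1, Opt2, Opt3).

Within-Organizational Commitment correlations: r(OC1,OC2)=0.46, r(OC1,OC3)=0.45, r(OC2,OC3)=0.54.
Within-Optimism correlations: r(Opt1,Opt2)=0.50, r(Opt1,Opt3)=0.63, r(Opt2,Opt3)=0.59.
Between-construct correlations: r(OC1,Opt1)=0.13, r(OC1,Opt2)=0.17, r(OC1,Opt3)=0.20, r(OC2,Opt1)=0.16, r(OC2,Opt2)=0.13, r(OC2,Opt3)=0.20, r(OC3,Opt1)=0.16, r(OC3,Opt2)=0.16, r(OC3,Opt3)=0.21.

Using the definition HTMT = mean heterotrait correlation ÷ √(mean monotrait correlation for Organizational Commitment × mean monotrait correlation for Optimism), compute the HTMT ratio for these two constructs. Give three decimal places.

Mean between = 1.52/9 = 0.1689.
Mean within-OC = 1.45/3 = 0.4833; mean within-Opt = 1.72/3 = 0.5733.
Geometric mean = √(0.4833 × 0.5733) = 0.5264.
HTMT = 0.1689 / 0.5264 = 0.321.

0.321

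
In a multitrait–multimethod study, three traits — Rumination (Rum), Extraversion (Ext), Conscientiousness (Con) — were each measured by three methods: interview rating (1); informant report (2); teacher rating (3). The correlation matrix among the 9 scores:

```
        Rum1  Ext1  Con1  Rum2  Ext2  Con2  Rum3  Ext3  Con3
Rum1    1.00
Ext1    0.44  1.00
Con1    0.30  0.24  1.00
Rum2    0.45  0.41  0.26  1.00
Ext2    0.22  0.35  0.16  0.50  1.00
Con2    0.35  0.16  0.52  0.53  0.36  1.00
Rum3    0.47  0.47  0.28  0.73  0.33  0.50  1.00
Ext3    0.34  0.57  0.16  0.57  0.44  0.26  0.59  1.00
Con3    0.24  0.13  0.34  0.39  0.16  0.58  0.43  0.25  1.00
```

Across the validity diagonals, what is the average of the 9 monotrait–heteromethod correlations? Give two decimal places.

0.49

Convergent values: 0.45, 0.47, 0.73, 0.35, 0.57, 0.44, 0.52, 0.34, 0.58; mean = 4.45/9 = 0.49.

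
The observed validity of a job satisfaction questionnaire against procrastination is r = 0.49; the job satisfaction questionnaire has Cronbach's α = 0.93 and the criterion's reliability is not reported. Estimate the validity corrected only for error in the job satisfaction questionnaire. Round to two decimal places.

Single correction: r_c = r_obs / √r_xx = 0.49 / √0.93 = 0.49 / 0.9644 ≈ 0.51.

0.51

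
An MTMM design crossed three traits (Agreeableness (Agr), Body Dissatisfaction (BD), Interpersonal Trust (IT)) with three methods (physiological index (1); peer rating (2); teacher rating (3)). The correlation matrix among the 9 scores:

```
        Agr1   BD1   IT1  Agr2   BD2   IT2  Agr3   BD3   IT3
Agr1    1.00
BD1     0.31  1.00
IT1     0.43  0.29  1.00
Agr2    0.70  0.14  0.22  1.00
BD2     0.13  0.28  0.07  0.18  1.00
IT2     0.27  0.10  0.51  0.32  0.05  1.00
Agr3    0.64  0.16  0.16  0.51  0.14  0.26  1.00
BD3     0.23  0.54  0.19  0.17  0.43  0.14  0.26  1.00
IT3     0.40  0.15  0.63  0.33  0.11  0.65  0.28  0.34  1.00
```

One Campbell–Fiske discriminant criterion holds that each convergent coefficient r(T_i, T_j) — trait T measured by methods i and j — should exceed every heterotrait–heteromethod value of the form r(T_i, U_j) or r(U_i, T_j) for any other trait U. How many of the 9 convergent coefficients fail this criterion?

Checking each validity diagonal entry against its comparison values:
Agr (methods 1·2): 0.70 vs {0.13, 0.14, 0.27, 0.22} → pass.
Agr (methods 1·3): 0.64 vs {0.23, 0.16, 0.40, 0.16} → pass.
Agr (methods 2·3): 0.51 vs {0.17, 0.14, 0.33, 0.26} → pass.
BD (methods 1·2): 0.28 vs {0.14, 0.13, 0.10, 0.07} → pass.
BD (methods 1·3): 0.54 vs {0.16, 0.23, 0.15, 0.19} → pass.
BD (methods 2·3): 0.43 vs {0.14, 0.17, 0.11, 0.14} → pass.
IT (methods 1·2): 0.51 vs {0.22, 0.27, 0.07, 0.10} → pass.
IT (methods 1·3): 0.63 vs {0.16, 0.40, 0.19, 0.15} → pass.
IT (methods 2·3): 0.65 vs {0.26, 0.33, 0.14, 0.11} → pass.
0 of 9 fail.

0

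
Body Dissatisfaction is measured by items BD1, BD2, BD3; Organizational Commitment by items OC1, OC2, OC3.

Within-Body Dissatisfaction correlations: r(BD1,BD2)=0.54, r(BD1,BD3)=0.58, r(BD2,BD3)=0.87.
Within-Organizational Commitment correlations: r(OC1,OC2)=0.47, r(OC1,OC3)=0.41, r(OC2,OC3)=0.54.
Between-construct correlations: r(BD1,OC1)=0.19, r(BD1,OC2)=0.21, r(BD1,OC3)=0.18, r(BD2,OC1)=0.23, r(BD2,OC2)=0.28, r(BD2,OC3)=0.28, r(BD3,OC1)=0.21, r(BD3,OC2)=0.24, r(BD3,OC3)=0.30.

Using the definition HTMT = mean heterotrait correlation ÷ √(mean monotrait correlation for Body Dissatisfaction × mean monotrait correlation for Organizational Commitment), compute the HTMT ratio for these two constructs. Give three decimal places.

Mean heterotrait r = 2.12/9 = 0.2356.
Mean within-BD = 1.99/3 = 0.6633; mean within-OC = 1.42/3 = 0.4733.
Geometric mean = √(0.6633 × 0.4733) = 0.5603.
HTMT = 0.2356 / 0.5603 = 0.420.

0.420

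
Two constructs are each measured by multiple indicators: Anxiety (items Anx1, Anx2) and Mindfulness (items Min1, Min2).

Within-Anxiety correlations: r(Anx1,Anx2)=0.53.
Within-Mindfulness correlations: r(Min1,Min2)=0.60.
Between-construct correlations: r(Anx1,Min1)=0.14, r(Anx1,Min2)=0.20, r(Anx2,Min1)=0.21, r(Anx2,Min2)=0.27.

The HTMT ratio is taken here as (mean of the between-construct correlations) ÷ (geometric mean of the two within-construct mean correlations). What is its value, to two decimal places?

Between-construct mean = 0.82/4 = 0.2050.
Mean within-Anx = 0.53/1 = 0.5300; mean within-Min = 0.60/1 = 0.6000.
Geometric mean = √(0.5300 × 0.6000) = 0.5639.
HTMT = 0.2050 / 0.5639 = 0.36.

0.36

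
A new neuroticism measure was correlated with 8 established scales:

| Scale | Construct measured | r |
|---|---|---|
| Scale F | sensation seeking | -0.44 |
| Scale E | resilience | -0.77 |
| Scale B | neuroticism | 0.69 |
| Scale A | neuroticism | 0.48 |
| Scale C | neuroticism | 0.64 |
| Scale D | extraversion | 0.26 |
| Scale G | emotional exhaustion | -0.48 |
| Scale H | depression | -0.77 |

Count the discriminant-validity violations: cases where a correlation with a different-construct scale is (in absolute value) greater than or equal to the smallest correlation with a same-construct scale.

3

Convergent (same construct = neuroticism): Scale B, Scale A, Scale C.
Smallest convergent = 0.48. Discriminant |r|: 0.44, 0.77, 0.26, 0.48, 0.77; count ≥ 0.48 → 3.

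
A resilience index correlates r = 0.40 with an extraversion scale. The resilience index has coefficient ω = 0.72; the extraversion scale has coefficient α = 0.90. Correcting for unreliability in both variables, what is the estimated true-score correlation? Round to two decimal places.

r_true = r_obs / √(r_xx · r_yy) = 0.40 / √(0.72 × 0.90) = 0.40 / √0.6480 = 0.40 / 0.8050 ≈ 0.50.

0.50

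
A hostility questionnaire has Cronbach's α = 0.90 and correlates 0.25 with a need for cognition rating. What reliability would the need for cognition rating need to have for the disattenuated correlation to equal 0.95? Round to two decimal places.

r_true = r_obs / √(r_xx · r_yy) ⇒ 0.95 = 0.25 / √(0.90 · r_yy).
√(0.90 · r_yy) = 0.25 / 0.95 = 0.2632; 0.90 · r_yy = 0.0693; r_yy = 0.0693 / 0.90 ≈ 0.08.

0.08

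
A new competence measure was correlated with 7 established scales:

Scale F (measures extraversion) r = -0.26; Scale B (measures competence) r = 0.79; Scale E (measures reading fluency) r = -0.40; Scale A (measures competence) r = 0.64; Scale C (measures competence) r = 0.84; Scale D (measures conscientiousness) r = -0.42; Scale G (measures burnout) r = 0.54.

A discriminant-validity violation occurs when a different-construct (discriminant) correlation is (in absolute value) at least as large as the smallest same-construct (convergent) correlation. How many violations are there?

0

Convergent (same construct = competence): Scale B, Scale A, Scale C.
Smallest convergent = 0.64. Discriminant |r|: 0.26, 0.40, 0.42, 0.54; count ≥ 0.64 → 0.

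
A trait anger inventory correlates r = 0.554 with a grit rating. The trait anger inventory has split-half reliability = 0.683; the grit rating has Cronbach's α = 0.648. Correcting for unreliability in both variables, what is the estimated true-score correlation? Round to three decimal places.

0.833

r_true = r_obs / √(r_xx · r_yy) = 0.554 / √(0.683 × 0.648) = 0.554 / √0.442584 = 0.554 / 0.6653 ≈ 0.833.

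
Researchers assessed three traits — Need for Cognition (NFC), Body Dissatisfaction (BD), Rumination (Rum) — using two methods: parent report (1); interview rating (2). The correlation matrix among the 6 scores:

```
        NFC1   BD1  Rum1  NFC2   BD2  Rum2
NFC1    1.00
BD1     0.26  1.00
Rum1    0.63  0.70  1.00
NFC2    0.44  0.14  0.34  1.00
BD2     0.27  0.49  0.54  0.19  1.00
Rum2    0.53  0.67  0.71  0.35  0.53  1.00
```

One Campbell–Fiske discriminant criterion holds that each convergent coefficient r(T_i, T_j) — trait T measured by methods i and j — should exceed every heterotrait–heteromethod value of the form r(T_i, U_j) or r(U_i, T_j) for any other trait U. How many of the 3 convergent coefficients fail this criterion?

Convergent coefficients and their comparison sets:
NFC (methods 1·2): 0.44 vs {0.27, 0.14, 0.53, 0.34} → fail.
BD (methods 1·2): 0.49 vs {0.14, 0.27, 0.67, 0.54} → fail.
Rum (methods 1·2): 0.71 vs {0.34, 0.53, 0.54, 0.67} → pass.
2 of 3 fail.

2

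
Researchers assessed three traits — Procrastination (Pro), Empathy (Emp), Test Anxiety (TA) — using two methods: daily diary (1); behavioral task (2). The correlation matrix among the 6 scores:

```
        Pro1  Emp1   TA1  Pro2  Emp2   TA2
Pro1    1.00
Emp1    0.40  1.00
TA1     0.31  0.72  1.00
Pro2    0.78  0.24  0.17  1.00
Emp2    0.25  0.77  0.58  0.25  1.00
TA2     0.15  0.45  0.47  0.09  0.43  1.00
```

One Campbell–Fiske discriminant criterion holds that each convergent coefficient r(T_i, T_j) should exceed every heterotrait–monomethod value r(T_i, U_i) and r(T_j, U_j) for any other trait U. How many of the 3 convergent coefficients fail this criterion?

Checking each validity diagonal entry against its comparison values:
Pro (methods 1·2): 0.78 vs {0.40, 0.25, 0.31, 0.09} → pass.
Emp (methods 1·2): 0.77 vs {0.40, 0.25, 0.72, 0.43} → pass.
TA (methods 1·2): 0.47 vs {0.31, 0.09, 0.72, 0.43} → fail.
1 of 3 fail.

1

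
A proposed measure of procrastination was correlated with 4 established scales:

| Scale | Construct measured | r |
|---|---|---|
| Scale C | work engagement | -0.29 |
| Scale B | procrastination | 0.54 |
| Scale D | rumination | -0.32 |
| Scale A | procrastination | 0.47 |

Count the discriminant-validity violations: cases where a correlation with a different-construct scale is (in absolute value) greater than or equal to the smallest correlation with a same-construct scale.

Convergent (same construct = procrastination): Scale B, Scale A.
Smallest convergent = 0.47. Discriminant |r|: 0.29, 0.32; count ≥ 0.47 → 0.

0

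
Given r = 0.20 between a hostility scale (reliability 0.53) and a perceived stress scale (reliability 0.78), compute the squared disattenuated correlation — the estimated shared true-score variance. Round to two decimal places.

0.10

Disattenuated r = 0.20 / √(0.53 × 0.78) = 0.20 / 0.6430 = 0.3110.
Shared true-score variance = 0.3110² = 0.0967 ≈ 0.10.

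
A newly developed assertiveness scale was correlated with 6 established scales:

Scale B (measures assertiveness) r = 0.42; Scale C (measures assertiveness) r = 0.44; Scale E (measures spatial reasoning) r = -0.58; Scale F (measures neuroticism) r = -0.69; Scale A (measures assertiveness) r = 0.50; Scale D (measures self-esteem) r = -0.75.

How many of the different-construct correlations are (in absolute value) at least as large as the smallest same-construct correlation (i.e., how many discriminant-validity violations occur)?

Convergent (same construct = assertiveness): Scale B, Scale C, Scale A.
Smallest convergent = 0.42. Discriminant |r|: 0.58, 0.69, 0.75; count ≥ 0.42 → 3.

3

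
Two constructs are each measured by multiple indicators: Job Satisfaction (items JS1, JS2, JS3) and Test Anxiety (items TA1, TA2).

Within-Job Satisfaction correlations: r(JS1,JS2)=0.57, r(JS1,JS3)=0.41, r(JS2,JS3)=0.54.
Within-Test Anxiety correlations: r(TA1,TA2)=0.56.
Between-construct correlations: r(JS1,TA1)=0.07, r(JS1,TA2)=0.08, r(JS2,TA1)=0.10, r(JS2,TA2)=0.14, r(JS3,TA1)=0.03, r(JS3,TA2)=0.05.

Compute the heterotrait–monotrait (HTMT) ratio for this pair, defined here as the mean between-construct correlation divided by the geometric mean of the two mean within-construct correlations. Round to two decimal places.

Mean heterotrait r = 0.47/6 = 0.0783.
Mean within-JS = 1.52/3 = 0.5067; mean within-TA = 0.56/1 = 0.5600.
Geometric mean = √(0.5067 × 0.5600) = 0.5327.
HTMT = 0.0783 / 0.5327 = 0.15.

0.15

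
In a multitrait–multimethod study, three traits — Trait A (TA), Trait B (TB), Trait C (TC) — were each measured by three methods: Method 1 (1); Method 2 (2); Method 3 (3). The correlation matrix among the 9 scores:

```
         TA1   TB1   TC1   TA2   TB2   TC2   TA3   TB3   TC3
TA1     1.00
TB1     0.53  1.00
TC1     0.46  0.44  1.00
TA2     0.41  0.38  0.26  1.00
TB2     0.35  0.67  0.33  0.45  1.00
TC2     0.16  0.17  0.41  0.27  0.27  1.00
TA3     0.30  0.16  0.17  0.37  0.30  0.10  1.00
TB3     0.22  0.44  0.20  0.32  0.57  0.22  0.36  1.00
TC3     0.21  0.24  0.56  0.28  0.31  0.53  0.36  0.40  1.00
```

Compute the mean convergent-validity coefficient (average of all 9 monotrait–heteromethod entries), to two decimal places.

0.47

Convergent values: 0.41, 0.30, 0.37, 0.67, 0.44, 0.57, 0.41, 0.56, 0.53; mean = 4.26/9 = 0.47.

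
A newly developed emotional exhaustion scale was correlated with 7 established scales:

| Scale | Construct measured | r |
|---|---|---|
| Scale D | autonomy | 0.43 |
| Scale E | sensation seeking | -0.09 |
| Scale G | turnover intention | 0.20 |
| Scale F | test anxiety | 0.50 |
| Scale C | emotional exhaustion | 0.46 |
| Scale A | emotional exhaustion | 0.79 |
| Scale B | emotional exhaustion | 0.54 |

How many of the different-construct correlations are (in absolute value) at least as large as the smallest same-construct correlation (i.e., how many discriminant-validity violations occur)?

1

Convergent (same construct = emotional exhaustion): Scale C, Scale A, Scale B.
Smallest convergent = 0.46. Discriminant |r|: 0.43, 0.09, 0.20, 0.50; count ≥ 0.46 → 1.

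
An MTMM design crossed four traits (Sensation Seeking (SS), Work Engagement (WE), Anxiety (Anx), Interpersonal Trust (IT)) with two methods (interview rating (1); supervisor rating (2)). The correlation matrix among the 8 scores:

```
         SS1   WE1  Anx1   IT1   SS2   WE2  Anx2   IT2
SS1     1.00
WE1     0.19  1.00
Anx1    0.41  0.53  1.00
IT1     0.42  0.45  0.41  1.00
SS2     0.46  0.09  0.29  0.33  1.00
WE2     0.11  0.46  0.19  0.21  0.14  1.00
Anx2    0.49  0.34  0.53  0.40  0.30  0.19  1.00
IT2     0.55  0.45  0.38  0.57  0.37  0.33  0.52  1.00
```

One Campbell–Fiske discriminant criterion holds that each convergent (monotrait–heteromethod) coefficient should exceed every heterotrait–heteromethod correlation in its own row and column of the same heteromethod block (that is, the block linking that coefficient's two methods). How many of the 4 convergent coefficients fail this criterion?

1

Convergent coefficients and their comparison sets:
SS (methods 1·2): 0.46 vs {0.11, 0.09, 0.49, 0.29, 0.55, 0.33} → fail.
WE (methods 1·2): 0.46 vs {0.09, 0.11, 0.34, 0.19, 0.45, 0.21} → pass.
Anx (methods 1·2): 0.53 vs {0.29, 0.49, 0.19, 0.34, 0.38, 0.40} → pass.
IT (methods 1·2): 0.57 vs {0.33, 0.55, 0.21, 0.45, 0.40, 0.38} → pass.
1 of 4 fail.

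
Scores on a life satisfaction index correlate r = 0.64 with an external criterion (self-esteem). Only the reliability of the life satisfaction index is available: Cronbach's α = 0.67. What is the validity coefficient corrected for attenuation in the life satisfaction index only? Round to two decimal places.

0.78

Single correction: r_c = r_obs / √r_xx = 0.64 / √0.67 = 0.64 / 0.8185 ≈ 0.78.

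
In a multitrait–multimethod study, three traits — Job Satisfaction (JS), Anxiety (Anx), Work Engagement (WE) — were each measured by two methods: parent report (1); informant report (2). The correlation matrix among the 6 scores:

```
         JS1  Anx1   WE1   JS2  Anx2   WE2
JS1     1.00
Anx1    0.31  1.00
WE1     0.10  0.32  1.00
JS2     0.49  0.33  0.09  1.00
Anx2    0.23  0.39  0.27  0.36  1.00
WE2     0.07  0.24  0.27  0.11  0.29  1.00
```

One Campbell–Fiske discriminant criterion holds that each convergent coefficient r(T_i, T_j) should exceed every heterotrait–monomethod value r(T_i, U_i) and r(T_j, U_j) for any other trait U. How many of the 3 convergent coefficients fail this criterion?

1

Each convergent coefficient versus the relevant comparison correlations:
JS (methods 1·2): 0.49 vs {0.31, 0.36, 0.10, 0.11} → pass.
Anx (methods 1·2): 0.39 vs {0.31, 0.36, 0.32, 0.29} → pass.
WE (methods 1·2): 0.27 vs {0.10, 0.11, 0.32, 0.29} → fail.
1 of 3 fail.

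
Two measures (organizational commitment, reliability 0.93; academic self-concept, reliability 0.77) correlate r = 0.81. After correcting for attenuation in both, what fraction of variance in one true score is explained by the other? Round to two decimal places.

0.92

Disattenuated r = 0.81 / √(0.93 × 0.77) = 0.81 / 0.8462 = 0.9572.
Shared true-score variance = 0.9572² = 0.9162 ≈ 0.92.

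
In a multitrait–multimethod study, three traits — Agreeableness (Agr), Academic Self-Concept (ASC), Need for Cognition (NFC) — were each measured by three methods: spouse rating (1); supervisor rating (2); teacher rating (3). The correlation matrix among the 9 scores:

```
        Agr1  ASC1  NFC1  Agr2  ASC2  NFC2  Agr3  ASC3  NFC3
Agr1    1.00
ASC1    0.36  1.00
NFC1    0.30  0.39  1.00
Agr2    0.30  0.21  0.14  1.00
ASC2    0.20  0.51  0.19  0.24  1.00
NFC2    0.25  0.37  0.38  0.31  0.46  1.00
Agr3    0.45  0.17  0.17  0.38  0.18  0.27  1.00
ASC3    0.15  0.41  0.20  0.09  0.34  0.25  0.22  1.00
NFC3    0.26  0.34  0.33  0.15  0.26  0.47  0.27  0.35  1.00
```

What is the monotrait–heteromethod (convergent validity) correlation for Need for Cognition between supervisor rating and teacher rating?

0.47

Same trait (NFC), different methods: r(NFC2, NFC3) = 0.47.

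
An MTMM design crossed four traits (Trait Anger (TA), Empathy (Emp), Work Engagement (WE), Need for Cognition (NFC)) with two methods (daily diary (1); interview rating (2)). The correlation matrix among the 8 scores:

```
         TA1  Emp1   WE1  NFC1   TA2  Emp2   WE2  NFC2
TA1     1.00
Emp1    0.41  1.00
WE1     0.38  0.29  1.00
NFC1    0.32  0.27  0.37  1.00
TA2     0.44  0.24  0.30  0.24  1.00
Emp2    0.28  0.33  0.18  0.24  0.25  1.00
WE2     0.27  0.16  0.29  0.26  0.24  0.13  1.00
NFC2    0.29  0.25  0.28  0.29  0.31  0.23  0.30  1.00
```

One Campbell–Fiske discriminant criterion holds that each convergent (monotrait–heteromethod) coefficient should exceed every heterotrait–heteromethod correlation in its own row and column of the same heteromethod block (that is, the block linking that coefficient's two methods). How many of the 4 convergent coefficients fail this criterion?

2

Checking each validity diagonal entry against its comparison values:
TA (methods 1·2): 0.44 vs {0.28, 0.24, 0.27, 0.30, 0.29, 0.24} → pass.
Emp (methods 1·2): 0.33 vs {0.24, 0.28, 0.16, 0.18, 0.25, 0.24} → pass.
WE (methods 1·2): 0.29 vs {0.30, 0.27, 0.18, 0.16, 0.28, 0.26} → fail.
NFC (methods 1·2): 0.29 vs {0.24, 0.29, 0.24, 0.25, 0.26, 0.28} → fail.
2 of 4 fail.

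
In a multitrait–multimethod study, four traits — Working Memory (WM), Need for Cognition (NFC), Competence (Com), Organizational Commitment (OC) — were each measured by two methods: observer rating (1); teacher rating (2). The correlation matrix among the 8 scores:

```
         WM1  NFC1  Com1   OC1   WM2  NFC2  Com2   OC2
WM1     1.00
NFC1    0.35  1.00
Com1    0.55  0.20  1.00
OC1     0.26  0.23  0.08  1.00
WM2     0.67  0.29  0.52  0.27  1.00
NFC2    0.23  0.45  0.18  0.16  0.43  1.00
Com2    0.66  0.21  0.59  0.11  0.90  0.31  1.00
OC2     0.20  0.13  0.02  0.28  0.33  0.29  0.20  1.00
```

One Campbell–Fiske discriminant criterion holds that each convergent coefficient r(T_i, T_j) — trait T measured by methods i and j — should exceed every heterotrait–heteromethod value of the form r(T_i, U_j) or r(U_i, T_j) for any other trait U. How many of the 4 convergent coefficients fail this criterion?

1

Convergent coefficients and their comparison sets:
WM (methods 1·2): 0.67 vs {0.23, 0.29, 0.66, 0.52, 0.20, 0.27} → pass.
NFC (methods 1·2): 0.45 vs {0.29, 0.23, 0.21, 0.18, 0.13, 0.16} → pass.
Com (methods 1·2): 0.59 vs {0.52, 0.66, 0.18, 0.21, 0.02, 0.11} → fail.
OC (methods 1·2): 0.28 vs {0.27, 0.20, 0.16, 0.13, 0.11, 0.02} → pass.
1 of 4 fail.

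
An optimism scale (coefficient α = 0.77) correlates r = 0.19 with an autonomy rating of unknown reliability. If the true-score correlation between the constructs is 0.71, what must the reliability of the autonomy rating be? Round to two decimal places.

r_true = r_obs / √(r_xx · r_yy) ⇒ 0.71 = 0.19 / √(0.77 · r_yy).
√(0.77 · r_yy) = 0.19 / 0.71 = 0.2676; 0.77 · r_yy = 0.0716; r_yy = 0.0716 / 0.77 ≈ 0.09.

0.09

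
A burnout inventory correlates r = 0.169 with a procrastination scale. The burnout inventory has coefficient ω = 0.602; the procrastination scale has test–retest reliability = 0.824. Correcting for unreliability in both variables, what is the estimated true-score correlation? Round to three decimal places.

0.240

r_true = r_obs / √(r_xx · r_yy) = 0.169 / √(0.602 × 0.824) = 0.169 / √0.496048 = 0.169 / 0.7043 ≈ 0.240.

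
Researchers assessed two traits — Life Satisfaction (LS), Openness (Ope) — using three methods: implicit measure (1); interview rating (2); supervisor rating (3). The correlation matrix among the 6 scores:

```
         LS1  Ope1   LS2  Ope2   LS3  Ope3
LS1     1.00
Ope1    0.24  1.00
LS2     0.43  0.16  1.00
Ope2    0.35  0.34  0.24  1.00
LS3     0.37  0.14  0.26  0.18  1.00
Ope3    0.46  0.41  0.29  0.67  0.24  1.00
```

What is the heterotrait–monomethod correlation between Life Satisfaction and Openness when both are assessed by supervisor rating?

Different traits, same method: r(LS3, Ope3) = 0.24.

0.24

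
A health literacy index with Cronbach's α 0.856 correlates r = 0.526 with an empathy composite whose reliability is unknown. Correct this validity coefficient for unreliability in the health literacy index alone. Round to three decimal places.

Single correction: r_c = r_obs / √r_xx = 0.526 / √0.856 = 0.526 / 0.9252 ≈ 0.569.

0.569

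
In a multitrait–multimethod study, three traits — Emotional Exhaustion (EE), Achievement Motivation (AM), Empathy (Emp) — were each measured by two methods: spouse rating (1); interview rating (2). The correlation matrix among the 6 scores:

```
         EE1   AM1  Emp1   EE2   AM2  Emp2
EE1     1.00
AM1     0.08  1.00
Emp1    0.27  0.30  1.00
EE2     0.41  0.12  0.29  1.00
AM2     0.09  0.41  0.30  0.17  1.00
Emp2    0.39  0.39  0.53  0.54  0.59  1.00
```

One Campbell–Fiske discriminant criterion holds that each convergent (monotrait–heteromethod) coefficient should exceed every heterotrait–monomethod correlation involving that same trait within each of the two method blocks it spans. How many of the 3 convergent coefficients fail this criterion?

3

Checking each validity diagonal entry against its comparison values:
EE (methods 1·2): 0.41 vs {0.08, 0.17, 0.27, 0.54} → fail.
AM (methods 1·2): 0.41 vs {0.08, 0.17, 0.30, 0.59} → fail.
Emp (methods 1·2): 0.53 vs {0.27, 0.54, 0.30, 0.59} → fail.
3 of 3 fail.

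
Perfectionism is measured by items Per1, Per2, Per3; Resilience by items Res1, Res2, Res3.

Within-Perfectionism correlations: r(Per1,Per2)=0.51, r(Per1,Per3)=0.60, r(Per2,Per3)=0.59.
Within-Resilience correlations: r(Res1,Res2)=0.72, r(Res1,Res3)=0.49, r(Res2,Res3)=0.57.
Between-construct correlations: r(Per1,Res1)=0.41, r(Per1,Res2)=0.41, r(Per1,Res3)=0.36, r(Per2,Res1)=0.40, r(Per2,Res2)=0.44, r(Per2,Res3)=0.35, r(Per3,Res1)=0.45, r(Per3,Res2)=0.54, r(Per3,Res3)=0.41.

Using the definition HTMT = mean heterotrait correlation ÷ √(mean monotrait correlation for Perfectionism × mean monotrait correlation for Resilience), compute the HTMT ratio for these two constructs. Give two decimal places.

0.72

Between-construct mean = 3.77/9 = 0.4189.
Mean within-Per = 1.70/3 = 0.5667; mean within-Res = 1.78/3 = 0.5933.
Geometric mean = √(0.5667 × 0.5933) = 0.5798.
HTMT = 0.4189 / 0.5798 = 0.72.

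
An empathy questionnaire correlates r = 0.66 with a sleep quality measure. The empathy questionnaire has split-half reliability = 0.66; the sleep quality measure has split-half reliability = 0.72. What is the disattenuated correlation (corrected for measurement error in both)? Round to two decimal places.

0.96

r_true = r_obs / √(r_xx · r_yy) = 0.66 / √(0.66 × 0.72) = 0.66 / √0.4752 = 0.66 / 0.6893 ≈ 0.96.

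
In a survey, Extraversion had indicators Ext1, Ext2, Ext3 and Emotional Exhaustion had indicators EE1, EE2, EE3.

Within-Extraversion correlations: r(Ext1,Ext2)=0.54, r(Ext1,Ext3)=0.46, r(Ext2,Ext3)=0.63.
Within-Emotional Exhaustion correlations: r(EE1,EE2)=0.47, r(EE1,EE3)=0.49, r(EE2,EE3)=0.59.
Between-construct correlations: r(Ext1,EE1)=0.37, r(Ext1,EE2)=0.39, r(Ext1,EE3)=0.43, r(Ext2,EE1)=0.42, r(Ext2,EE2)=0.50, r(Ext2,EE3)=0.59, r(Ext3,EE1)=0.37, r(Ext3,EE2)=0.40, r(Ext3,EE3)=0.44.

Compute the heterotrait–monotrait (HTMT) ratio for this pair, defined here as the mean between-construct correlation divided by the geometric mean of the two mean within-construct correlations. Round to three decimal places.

0.820

Mean heterotrait r = 3.91/9 = 0.4344.
Mean within-Ext = 1.63/3 = 0.5433; mean within-EE = 1.55/3 = 0.5167.
Geometric mean = √(0.5433 × 0.5167) = 0.5298.
HTMT = 0.4344 / 0.5298 = 0.820.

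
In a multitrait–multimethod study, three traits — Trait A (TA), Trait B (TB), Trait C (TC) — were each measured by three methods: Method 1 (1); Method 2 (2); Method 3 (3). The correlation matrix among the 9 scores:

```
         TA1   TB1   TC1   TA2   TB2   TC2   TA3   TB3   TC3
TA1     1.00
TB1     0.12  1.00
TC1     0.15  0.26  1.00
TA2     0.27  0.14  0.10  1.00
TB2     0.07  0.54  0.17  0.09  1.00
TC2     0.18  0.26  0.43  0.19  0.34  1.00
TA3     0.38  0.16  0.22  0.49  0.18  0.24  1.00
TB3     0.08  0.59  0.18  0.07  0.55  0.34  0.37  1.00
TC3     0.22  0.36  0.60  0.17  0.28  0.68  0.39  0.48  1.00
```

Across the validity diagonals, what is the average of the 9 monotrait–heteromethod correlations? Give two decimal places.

Convergent values: 0.27, 0.38, 0.49, 0.54, 0.59, 0.55, 0.43, 0.60, 0.68; mean = 4.53/9 = 0.50.

0.50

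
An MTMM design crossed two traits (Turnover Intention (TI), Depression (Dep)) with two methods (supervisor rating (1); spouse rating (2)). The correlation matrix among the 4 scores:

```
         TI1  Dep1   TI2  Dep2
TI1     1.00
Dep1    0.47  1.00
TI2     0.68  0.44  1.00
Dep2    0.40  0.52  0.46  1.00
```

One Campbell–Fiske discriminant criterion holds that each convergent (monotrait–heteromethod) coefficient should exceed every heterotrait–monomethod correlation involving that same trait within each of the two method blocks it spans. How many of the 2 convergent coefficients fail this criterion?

Checking each validity diagonal entry against its comparison values:
TI (methods 1·2): 0.68 vs {0.47, 0.46} → pass.
Dep (methods 1·2): 0.52 vs {0.47, 0.46} → pass.
0 of 2 fail.

0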